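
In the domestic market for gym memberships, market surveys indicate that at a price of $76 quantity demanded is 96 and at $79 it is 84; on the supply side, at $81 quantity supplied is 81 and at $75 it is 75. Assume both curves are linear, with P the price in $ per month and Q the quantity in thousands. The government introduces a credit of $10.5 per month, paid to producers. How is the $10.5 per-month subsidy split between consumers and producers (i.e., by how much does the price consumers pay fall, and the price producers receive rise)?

Demand slope: (84 − 96)/(79 − 76) = -4, so Qd = 400 − 4P.
Supply slope: (75 − 81)/(75 − 81) = 1, so Qs = P.
Without the subsidy, 400 − 4P = P gives 5P = 400, so P* = $80 and Q* = 80.
With a per-unit subsidy paid to producers, each receives P + 10.5 per unit sold, so supply becomes Qs = (P + 10.5).
New equilibrium: consumers pay $77.9, producers receive $88.4, Q = 88.4. (Wedge: Pb − Ps = −10.5.)
Gain to consumers: $2.1; to producers: $8.4. (They sum to $10.5.)

Consumers gain $2.1 per month; producers gain $8.4 per month.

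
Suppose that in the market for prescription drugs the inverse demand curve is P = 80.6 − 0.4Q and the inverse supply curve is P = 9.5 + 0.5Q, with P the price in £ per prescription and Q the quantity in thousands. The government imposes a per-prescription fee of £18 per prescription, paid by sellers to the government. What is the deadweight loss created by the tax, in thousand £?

Deadweight loss = £180 thousand.

Rewrite in direct form: Qd = 201.5 − 2.5P and Qs = 2P − 19.
Before the tax: set 201.5 − 2.5P = 2P − 19 → P* = £49, Q* = 79.
With the tax collected from sellers, supply shifts: Qs = 2(P − 18) − 19.
Solving gives Q = 59 with consumers paying £57 and sellers receiving £39 (the £18 wedge).
Quantity falls by |ΔQ| = |79 − 59| = 20.
DWL = ½ · t · |ΔQ| = ½ · 18 · 20 = £180.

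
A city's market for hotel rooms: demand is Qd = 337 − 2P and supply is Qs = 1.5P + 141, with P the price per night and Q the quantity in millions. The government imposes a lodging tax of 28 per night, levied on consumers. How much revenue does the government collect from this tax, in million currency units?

Before the tax: set 337 − 2P = 1.5P + 141 → P* = 56, Q* = 225.
With the tax collected from consumers, demand (in seller-price terms) shifts: Qd = 337 − 2(P + 28).
Solving gives Q = 201 with consumers paying 68 and suppliers receiving 40 (the 28 wedge).
Revenue = t · Q = 28 · 201 = 5628.

Tax revenue = 5628 million.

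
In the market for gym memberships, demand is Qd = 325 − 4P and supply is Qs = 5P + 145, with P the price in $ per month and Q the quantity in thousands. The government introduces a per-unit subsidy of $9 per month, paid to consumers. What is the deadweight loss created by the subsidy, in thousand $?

Deadweight loss = $90 thousand.

Without the subsidy, 325 − 4P = 5P + 145 gives 9P = 180, so P* = $20 and Q* = 245.
With a per-unit subsidy paid to consumers, each effectively pays P − 9, so demand becomes Qd = 325 − 4(P − 9).
Solving gives Q = 265 with consumers paying $15 and producers receiving $24 (the $9 wedge).
Quantity rises by |ΔQ| = |245 − 265| = 20.
DWL = ½ · t · |ΔQ| = ½ · 9 · 20 = $90.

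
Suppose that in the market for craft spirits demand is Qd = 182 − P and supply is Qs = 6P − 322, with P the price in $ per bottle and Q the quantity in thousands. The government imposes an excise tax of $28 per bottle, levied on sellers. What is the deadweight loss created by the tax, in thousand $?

Deadweight loss = $336 thousand.

Before the tax: set 182 − P = 6P − 322 → P* = $72, Q* = 110.
With the tax collected from sellers, supply shifts: Qs = 6(P − 28) − 322.
Solving gives Q = 86 with consumers paying $96 and sellers receiving $68 (the $28 wedge).
Quantity falls by |ΔQ| = |110 − 86| = 24.
DWL = ½ · t · |ΔQ| = ½ · 28 · 24 = $336.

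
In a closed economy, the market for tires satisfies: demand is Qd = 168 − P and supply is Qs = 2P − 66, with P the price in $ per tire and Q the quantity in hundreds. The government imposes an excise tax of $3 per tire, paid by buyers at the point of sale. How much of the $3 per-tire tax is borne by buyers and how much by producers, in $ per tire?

Without the tax, 168 − P = 2P − 66 gives 3P = 234, so P* = $78 and Q* = 90.
With the tax collected from buyers, demand (in seller-price terms) shifts: Qd = 168 − (P + 3).
New equilibrium: buyers pay $80, producers receive $77, Q = 88. (Wedge: Pb − Ps = 3.)
Burden on buyers: $2; on producers: $1. (They sum to $3.)
The less price-elastic side of the market bears the larger share of a per-unit tax.

Buyers bear $2 per tire; producers bear $1 per tire.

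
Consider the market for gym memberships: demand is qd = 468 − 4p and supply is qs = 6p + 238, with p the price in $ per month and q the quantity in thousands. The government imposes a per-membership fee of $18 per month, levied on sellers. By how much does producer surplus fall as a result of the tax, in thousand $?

Without the tax, 468 − 4p = 6p + 238 gives 10p = 230, so p* = $23 and q* = 376.
With the tax collected from sellers, supply shifts: qs = 6(p − 18) + 238.
New equilibrium: consumers pay $33.8, sellers receive $15.8, q = 332.8. (Wedge: pb − ps = 18.)
ΔPS is the trapezoid between Q = 332.8 and Q = 376 of height $7.2: ½ · (376 + 332.8) · 7.2 = $2551.68.

Producer surplus falls by $2551.68 thousand.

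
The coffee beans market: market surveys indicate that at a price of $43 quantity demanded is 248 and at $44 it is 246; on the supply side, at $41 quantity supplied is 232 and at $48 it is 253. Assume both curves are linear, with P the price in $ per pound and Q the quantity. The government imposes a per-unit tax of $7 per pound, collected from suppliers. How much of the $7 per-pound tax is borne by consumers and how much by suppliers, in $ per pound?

Consumers bear $4.2 per pound; suppliers bear $2.8 per pound.

Demand slope: (246 − 248)/(44 − 43) = -2, so Qd = 334 − 2P.
Supply slope: (253 − 232)/(48 − 41) = 3, so Qs = 3P + 109.
Before the tax: set 334 − 2P = 3P + 109 → P* = $45, Q* = 244.
With the tax collected from suppliers, supply shifts: Qs = 3(P − 7) + 109.
Solving gives Q = 235.6 with consumers paying $49.2 and suppliers receiving $42.2 (the $7 wedge).
Burden on consumers: $4.2; on suppliers: $2.8. (They sum to $7.)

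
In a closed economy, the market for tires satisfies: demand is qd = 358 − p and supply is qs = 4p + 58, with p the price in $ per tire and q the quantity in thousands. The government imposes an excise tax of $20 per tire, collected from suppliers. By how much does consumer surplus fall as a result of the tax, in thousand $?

Before the tax: set 358 − p = 4p + 58 → p* = $60, q* = 298.
With the tax collected from suppliers, supply shifts: qs = 4(p − 20) + 58.
Solving gives q = 282 with consumers paying $76 and suppliers receiving $56 (the $20 wedge).
ΔCS is the trapezoid between Q = 282 and Q = 298 of height $16: ½ · (298 + 282) · 16 = $4640.

Consumer surplus falls by $4640 thousand.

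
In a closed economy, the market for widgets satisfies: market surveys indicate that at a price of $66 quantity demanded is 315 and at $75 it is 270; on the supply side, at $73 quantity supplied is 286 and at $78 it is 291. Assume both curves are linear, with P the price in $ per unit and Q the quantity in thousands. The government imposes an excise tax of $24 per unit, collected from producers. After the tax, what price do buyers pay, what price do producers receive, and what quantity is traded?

Demand slope: (270 − 315)/(75 − 66) = -5, so Qd = 645 − 5P.
Supply slope: (291 − 286)/(78 − 73) = 1, so Qs = P + 213.
Before the tax: set 645 − 5P = P + 213 → P* = $72, Q* = 285.
With the tax collected from producers, supply shifts: Qs = (P − 24) + 213.
Solving gives Q = 265 with buyers paying $76 and producers receiving $52 (the $24 wedge).
The less price-elastic side of the market bears the larger share of a per-unit tax.

Buyers pay $76; producers receive $52; quantity = 265.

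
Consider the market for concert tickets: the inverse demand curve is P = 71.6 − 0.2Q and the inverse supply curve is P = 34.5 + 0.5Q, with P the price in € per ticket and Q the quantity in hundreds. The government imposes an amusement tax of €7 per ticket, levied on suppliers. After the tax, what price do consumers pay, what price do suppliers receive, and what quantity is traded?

Consumers pay €63; suppliers receive €56; quantity = 43.

Inverting to Q(P) form: Qd = 358 − 5P; Qs = 2P − 69.
Before the tax: set 358 − 5P = 2P − 69 → P* = €61, Q* = 53.
With the tax collected from suppliers, supply shifts: Qs = 2(P − 7) − 69.
New equilibrium: consumers pay €63, suppliers receive €56, Q = 43. (Wedge: Pb − Ps = 7.)
The less price-elastic side of the market bears the larger share of a per-unit tax.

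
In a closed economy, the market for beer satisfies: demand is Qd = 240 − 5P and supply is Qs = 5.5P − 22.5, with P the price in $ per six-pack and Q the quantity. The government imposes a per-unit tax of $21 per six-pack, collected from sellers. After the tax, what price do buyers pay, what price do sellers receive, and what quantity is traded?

Without the tax, 240 − 5P = 5.5P − 22.5 gives 10.5P = 262.5, so P* = $25 and Q* = 115.
With the tax collected from sellers, supply shifts: Qs = 5.5(P − 21) − 22.5.
Solving gives Q = 60 with buyers paying $36 and sellers receiving $15 (the $21 wedge).
The less price-elastic side of the market bears the larger share of a per-unit tax.

Buyers pay $36; sellers receive $15; quantity = 60.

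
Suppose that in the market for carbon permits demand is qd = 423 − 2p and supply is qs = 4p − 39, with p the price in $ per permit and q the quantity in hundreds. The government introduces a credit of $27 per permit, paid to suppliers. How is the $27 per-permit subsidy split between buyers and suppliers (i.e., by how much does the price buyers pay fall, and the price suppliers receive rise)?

Before the subsidy: set 423 − 2p = 4p − 39 → p* = $77, q* = 269.
With a per-unit subsidy paid to suppliers, each receives p + 27 per unit sold, so supply becomes qs = 4(p + 27) − 39.
Solving gives q = 305 with buyers paying $59 and suppliers receiving $86 (the $27 wedge).
Gain to buyers: $18; to suppliers: $9. (They sum to $27.)

Buyers gain $18 per permit; suppliers gain $9 per permit.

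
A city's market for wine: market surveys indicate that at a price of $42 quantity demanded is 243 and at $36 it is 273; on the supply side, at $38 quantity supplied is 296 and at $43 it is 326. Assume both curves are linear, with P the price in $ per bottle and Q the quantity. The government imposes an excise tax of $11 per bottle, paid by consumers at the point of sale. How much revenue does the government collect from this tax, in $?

Tax revenue = $2728.

Demand slope: (273 − 243)/(36 − 42) = -5, so Qd = 453 − 5P.
Supply slope: (326 − 296)/(43 − 38) = 6, so Qs = 6P + 68.
Without the tax, 453 − 5P = 6P + 68 gives 11P = 385, so P* = $35 and Q* = 278.
With the tax collected from consumers, demand (in seller-price terms) shifts: Qd = 453 − 5(P + 11).
Solving gives Q = 248 with consumers paying $41 and producers receiving $30 (the $11 wedge).
Revenue = t · Q = 11 · 248 = $2728.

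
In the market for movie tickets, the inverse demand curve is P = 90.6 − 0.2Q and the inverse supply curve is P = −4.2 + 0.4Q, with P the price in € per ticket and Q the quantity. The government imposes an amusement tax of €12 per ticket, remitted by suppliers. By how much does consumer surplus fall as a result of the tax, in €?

Consumer surplus falls by €592.

Rewrite in direct form: Qd = 453 − 5P and Qs = 2.5P + 10.5.
Before the tax: set 453 − 5P = 2.5P + 10.5 → P* = €59, Q* = 158.
With the tax collected from suppliers, supply shifts: Qs = 2.5(P − 12) + 10.5.
New equilibrium: consumers pay €63, suppliers receive €51, Q = 138. (Wedge: Pb − Ps = 12.)
ΔCS is the trapezoid between Q = 138 and Q = 158 of height €4: ½ · (158 + 138) · 4 = €592.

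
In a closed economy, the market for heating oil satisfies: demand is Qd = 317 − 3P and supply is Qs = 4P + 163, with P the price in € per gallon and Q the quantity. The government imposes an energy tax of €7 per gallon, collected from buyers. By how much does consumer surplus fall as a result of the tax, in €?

Consumer surplus falls by €980.

Before the tax: set 317 − 3P = 4P + 163 → P* = €22, Q* = 251.
With the tax collected from buyers, demand (in seller-price terms) shifts: Qd = 317 − 3(P + 7).
New equilibrium: buyers pay €26, producers receive €19, Q = 239. (Wedge: Pb − Ps = 7.)
ΔCS is the trapezoid between Q = 239 and Q = 251 of height €4: ½ · (251 + 239) · 4 = €980.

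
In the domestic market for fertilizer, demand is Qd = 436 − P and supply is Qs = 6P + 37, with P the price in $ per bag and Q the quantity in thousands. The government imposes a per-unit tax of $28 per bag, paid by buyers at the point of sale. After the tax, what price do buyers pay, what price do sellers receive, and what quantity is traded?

Without the tax, 436 − P = 6P + 37 gives 7P = 399, so P* = $57 and Q* = 379.
With the tax collected from buyers, demand (in seller-price terms) shifts: Qd = 436 − (P + 28).
New equilibrium: buyers pay $81, sellers receive $53, Q = 355. (Wedge: Pb − Ps = 28.)
The less price-elastic side of the market bears the larger share of a per-unit tax.

Buyers pay $81; sellers receive $53; quantity = 355.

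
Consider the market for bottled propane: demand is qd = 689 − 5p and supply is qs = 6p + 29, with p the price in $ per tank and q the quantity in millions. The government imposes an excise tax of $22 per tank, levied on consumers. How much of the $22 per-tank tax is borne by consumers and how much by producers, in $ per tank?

Without the tax, 689 − 5p = 6p + 29 gives 11p = 660, so p* = $60 and q* = 389.
With the tax collected from consumers, demand (in seller-price terms) shifts: qd = 689 − 5(p + 22).
New equilibrium: consumers pay $72, producers receive $50, q = 329. (Wedge: pb − ps = 22.)
Burden on consumers: $12; on producers: $10. (They sum to $22.)

Consumers bear $12 per tank; producers bear $10 per tank.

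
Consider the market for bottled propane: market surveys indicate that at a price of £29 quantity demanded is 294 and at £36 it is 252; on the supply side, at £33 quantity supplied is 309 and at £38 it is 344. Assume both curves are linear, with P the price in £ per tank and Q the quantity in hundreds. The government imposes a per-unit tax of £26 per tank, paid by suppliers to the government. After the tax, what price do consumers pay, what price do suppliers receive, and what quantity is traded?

Consumers pay £44; suppliers receive £18; quantity = 204.

Demand slope: (252 − 294)/(36 − 29) = -6, so Qd = 468 − 6P.
Supply slope: (344 − 309)/(38 − 33) = 7, so Qs = 7P + 78.
Without the tax, 468 − 6P = 7P + 78 gives 13P = 390, so P* = £30 and Q* = 288.
With the tax collected from suppliers, supply shifts: Qs = 7(P − 26) + 78.
New equilibrium: consumers pay £44, suppliers receive £18, Q = 204. (Wedge: Pb − Ps = 26.)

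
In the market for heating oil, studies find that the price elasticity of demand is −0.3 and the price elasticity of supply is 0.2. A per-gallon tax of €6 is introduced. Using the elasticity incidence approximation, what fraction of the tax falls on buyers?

Buyers' share ≈ 0.4.

Incidence ratio: buyers' share ≈ εs / (εs + |εd|) = 0.2 / (0.2 + 0.3) = 0.4.
Supply is the less elastic side, so buyers bear the smaller share.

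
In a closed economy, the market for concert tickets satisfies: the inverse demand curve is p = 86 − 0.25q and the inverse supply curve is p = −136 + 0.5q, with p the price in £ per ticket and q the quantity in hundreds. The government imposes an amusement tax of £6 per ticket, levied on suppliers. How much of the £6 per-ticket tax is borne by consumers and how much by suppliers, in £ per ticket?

Rewrite in direct form: qd = 344 − 4p and qs = 2p + 272.
Without the tax, 344 − 4p = 2p + 272 gives 6p = 72, so p* = £12 and q* = 296.
With the tax collected from suppliers, supply shifts: qs = 2(p − 6) + 272.
Solving gives q = 288 with consumers paying £14 and suppliers receiving £8 (the £6 wedge).
Burden on consumers: £2; on suppliers: £4. (They sum to £6.)
The less price-elastic side of the market bears the larger share of a per-unit tax.

Consumers bear £2 per ticket; suppliers bear £4 per ticket.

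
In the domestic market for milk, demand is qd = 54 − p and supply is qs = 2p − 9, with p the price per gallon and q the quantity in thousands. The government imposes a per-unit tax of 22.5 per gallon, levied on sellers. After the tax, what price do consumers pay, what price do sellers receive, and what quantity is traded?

Without the tax, 54 − p = 2p − 9 gives 3p = 63, so p* = 21 and q* = 33.
With the tax collected from sellers, supply shifts: qs = 2(p − 22.5) − 9.
Solving gives q = 18 with consumers paying 36 and sellers receiving 13.5 (the 22.5 wedge).
The less price-elastic side of the market bears the larger share of a per-unit tax.

Consumers pay 36; sellers receive 13.5; quantity = 18.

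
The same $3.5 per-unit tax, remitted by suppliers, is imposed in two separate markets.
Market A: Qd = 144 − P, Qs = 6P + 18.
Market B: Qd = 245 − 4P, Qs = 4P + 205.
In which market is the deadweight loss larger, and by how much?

Market B, by $7.

Market A: pre-tax P* = $18, Q* = 126; post-tax Q = 123; deadweight loss = $5.25.
Market B: pre-tax P* = $5, Q* = 225; post-tax Q = 218; deadweight loss = $12.25.
Difference: $5.25 vs $12.25 → market B is larger by $7.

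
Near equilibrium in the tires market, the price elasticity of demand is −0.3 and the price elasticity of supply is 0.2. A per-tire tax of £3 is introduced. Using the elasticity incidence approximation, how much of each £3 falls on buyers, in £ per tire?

Incidence ratio: buyers' share ≈ εs / (εs + |εd|) = 0.2 / (0.2 + 0.3) = 0.4.
So buyers bear ≈ 0.4 × £3 = £1.2; suppliers bear £1.8.

Buyers bear ≈ £1.2 per tire.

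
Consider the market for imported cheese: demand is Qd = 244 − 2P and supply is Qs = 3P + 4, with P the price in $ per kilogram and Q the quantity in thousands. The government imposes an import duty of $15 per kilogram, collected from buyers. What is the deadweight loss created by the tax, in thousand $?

Deadweight loss = $135 thousand.

Without the tax, 244 − 2P = 3P + 4 gives 5P = 240, so P* = $48 and Q* = 148.
With the tax collected from buyers, demand (in seller-price terms) shifts: Qd = 244 − 2(P + 15).
Solving gives Q = 130 with buyers paying $57 and producers receiving $42 (the $15 wedge).
Quantity falls by |ΔQ| = |148 − 130| = 18.
DWL = ½ · t · |ΔQ| = ½ · 15 · 18 = $135.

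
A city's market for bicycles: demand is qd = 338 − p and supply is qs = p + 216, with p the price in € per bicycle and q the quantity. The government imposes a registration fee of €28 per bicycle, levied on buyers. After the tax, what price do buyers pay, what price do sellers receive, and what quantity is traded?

Buyers pay €75; sellers receive €47; quantity = 263.

Without the tax, 338 − p = p + 216 gives 2p = 122, so p* = €61 and q* = 277.
With the tax collected from buyers, demand (in seller-price terms) shifts: qd = 338 − (p + 28).
Solving gives q = 263 with buyers paying €75 and sellers receiving €47 (the €28 wedge).
The less price-elastic side of the market bears the larger share of a per-unit tax.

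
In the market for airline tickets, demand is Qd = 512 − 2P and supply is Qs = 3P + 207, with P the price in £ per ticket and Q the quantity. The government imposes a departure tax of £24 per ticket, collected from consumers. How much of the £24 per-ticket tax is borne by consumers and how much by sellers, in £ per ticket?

Consumers bear £14.4 per ticket; sellers bear £9.6 per ticket.

Without the tax, 512 − 2P = 3P + 207 gives 5P = 305, so P* = £61 and Q* = 390.
With the tax collected from consumers, demand (in seller-price terms) shifts: Qd = 512 − 2(P + 24).
New equilibrium: consumers pay £75.4, sellers receive £51.4, Q = 361.2. (Wedge: Pb − Ps = 24.)
Burden on consumers: £14.4; on sellers: £9.6. (They sum to £24.)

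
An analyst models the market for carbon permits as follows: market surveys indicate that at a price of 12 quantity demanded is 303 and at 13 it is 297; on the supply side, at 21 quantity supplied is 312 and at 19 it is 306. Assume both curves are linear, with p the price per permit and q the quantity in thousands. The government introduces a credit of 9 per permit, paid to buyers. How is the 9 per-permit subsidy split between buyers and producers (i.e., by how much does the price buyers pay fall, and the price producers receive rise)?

Buyers gain 3 per permit; producers gain 6 per permit.

Demand slope: (297 − 303)/(13 − 12) = -6, so qd = 375 − 6p.
Supply slope: (306 − 312)/(19 − 21) = 3, so qs = 3p + 249.
Before the subsidy: set 375 − 6p = 3p + 249 → p* = 14, q* = 291.
With a per-unit subsidy paid to buyers, each effectively pays p − 9, so demand becomes qd = 375 − 6(p − 9).
Solving gives q = 309 with buyers paying 11 and producers receiving 20 (the 9 wedge).
Gain to buyers: 3; to producers: 6. (They sum to 9.)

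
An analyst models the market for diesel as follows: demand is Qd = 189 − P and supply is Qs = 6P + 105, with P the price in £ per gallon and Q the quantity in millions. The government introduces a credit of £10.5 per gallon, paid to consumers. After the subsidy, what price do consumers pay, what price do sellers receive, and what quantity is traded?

Without the subsidy, 189 − P = 6P + 105 gives 7P = 84, so P* = £12 and Q* = 177.
With a per-unit subsidy paid to consumers, each effectively pays P − 10.5, so demand becomes Qd = 189 − (P − 10.5).
Solving gives Q = 186 with consumers paying £3 and sellers receiving £13.5 (the £10.5 wedge).

Consumers pay £3; sellers receive £13.5; quantity = 186.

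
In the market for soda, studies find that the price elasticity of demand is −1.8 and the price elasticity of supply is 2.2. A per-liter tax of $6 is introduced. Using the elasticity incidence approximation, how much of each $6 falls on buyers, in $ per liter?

Incidence ratio: buyers' share ≈ εs / (εs + |εd|) = 2.2 / (2.2 + 1.8) = 0.55.
So buyers bear ≈ 0.55 × $6 = $3.3; suppliers bear $2.7.

Buyers bear ≈ $3.3 per liter.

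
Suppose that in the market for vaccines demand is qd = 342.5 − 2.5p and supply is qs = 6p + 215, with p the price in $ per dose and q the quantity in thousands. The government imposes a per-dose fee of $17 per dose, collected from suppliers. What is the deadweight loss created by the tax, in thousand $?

Before the tax: set 342.5 − 2.5p = 6p + 215 → p* = $15, q* = 305.
With the tax collected from suppliers, supply shifts: qs = 6(p − 17) + 215.
New equilibrium: consumers pay $27, suppliers receive $10, q = 275. (Wedge: pb − ps = 17.)
Quantity falls by |ΔQ| = |305 − 275| = 30.
DWL = ½ · t · |ΔQ| = ½ · 17 · 30 = $255.

Deadweight loss = $255 thousand.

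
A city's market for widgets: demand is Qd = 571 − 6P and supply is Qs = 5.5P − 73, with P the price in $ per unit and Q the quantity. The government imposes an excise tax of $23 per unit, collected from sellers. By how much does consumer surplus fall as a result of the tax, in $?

Consumer surplus falls by $2222.

Without the tax, 571 − 6P = 5.5P − 73 gives 11.5P = 644, so P* = $56 and Q* = 235.
With the tax collected from sellers, supply shifts: Qs = 5.5(P − 23) − 73.
Solving gives Q = 169 with buyers paying $67 and sellers receiving $44 (the $23 wedge).
ΔCS is the trapezoid between Q = 169 and Q = 235 of height $11: ½ · (235 + 169) · 11 = $2222.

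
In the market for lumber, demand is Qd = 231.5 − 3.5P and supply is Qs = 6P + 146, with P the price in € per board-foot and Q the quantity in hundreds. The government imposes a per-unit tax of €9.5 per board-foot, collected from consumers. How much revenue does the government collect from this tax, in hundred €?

Tax revenue = €1700.5 hundred.

Before the tax: set 231.5 − 3.5P = 6P + 146 → P* = €9, Q* = 200.
With the tax collected from consumers, demand (in seller-price terms) shifts: Qd = 231.5 − 3.5(P + 9.5).
New equilibrium: consumers pay €15, producers receive €5.5, Q = 179. (Wedge: Pb − Ps = 9.5.)
Revenue = t · Q = 9.5 · 179 = €1700.5.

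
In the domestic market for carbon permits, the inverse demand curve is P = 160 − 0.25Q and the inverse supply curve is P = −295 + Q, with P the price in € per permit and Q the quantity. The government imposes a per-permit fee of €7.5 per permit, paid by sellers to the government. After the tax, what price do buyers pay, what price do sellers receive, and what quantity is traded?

Buyers pay €70.5; sellers receive €63; quantity = 358.

Inverting to Q(P) form: Qd = 640 − 4P; Qs = P + 295.
Without the tax, 640 − 4P = P + 295 gives 5P = 345, so P* = €69 and Q* = 364.
With the tax collected from sellers, supply shifts: Qs = (P − 7.5) + 295.
New equilibrium: buyers pay €70.5, sellers receive €63, Q = 358. (Wedge: Pb − Ps = 7.5.)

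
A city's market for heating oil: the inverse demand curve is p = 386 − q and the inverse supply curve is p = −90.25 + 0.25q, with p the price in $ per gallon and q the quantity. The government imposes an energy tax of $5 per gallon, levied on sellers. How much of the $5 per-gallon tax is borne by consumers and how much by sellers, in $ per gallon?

Consumers bear $4 per gallon; sellers bear $1 per gallon.

Rewrite in direct form: qd = 386 − p and qs = 4p + 361.
Without the tax, 386 − p = 4p + 361 gives 5p = 25, so p* = $5 and q* = 381.
With the tax collected from sellers, supply shifts: qs = 4(p − 5) + 361.
New equilibrium: consumers pay $9, sellers receive $4, q = 377. (Wedge: pb − ps = 5.)
Burden on consumers: $4; on sellers: $1. (They sum to $5.)
The less price-elastic side of the market bears the larger share of a per-unit tax.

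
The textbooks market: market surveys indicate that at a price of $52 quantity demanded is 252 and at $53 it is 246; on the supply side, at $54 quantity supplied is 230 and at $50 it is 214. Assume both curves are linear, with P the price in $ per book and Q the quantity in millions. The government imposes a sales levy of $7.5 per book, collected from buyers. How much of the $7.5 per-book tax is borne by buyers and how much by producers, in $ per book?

Buyers bear $3 per book; producers bear $4.5 per book.

Demand slope: (246 − 252)/(53 − 52) = -6, so Qd = 564 − 6P.
Supply slope: (214 − 230)/(50 − 54) = 4, so Qs = 4P + 14.
Before the tax: set 564 − 6P = 4P + 14 → P* = $55, Q* = 234.
With the tax collected from buyers, demand (in seller-price terms) shifts: Qd = 564 − 6(P + 7.5).
New equilibrium: buyers pay $58, producers receive $50.5, Q = 216. (Wedge: Pb − Ps = 7.5.)
Burden on buyers: $3; on producers: $4.5. (They sum to $7.5.)
The less price-elastic side of the market bears the larger share of a per-unit tax.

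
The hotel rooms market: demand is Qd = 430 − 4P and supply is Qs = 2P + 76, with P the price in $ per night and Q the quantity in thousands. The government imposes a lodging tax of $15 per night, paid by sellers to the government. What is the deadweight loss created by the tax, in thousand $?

Before the tax: set 430 − 4P = 2P + 76 → P* = $59, Q* = 194.
With the tax collected from sellers, supply shifts: Qs = 2(P − 15) + 76.
Solving gives Q = 174 with consumers paying $64 and sellers receiving $49 (the $15 wedge).
Quantity falls by |ΔQ| = |194 − 174| = 20.
DWL = ½ · t · |ΔQ| = ½ · 15 · 20 = $150.

Deadweight loss = $150 thousand.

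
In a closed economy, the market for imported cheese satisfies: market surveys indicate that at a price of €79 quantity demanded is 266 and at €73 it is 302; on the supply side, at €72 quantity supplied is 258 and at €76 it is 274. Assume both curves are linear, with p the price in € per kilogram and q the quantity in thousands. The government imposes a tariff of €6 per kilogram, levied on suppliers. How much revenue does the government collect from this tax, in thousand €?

Tax revenue = €1581.6 thousand.

Demand slope: (302 − 266)/(73 − 79) = -6, so qd = 740 − 6p.
Supply slope: (274 − 258)/(76 − 72) = 4, so qs = 4p − 30.
Before the tax: set 740 − 6p = 4p − 30 → p* = €77, q* = 278.
With the tax collected from suppliers, supply shifts: qs = 4(p − 6) − 30.
Solving gives q = 263.6 with buyers paying €79.4 and suppliers receiving €73.4 (the €6 wedge).
Revenue = t · Q = 6 · 263.6 = €1581.6.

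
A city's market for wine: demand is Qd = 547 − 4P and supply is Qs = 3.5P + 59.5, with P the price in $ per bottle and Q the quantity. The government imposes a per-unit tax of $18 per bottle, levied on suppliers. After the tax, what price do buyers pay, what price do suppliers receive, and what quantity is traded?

Buyers pay $73.4; suppliers receive $55.4; quantity = 253.4.

Without the tax, 547 − 4P = 3.5P + 59.5 gives 7.5P = 487.5, so P* = $65 and Q* = 287.
With the tax collected from suppliers, supply shifts: Qs = 3.5(P − 18) + 59.5.
Solving gives Q = 253.4 with buyers paying $73.4 and suppliers receiving $55.4 (the $18 wedge).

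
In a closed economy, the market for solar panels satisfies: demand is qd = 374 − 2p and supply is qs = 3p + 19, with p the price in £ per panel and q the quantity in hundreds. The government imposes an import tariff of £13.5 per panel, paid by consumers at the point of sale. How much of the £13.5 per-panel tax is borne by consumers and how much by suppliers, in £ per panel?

Consumers bear £8.1 per panel; suppliers bear £5.4 per panel.

Without the tax, 374 − 2p = 3p + 19 gives 5p = 355, so p* = £71 and q* = 232.
With the tax collected from consumers, demand (in seller-price terms) shifts: qd = 374 − 2(p + 13.5).
New equilibrium: consumers pay £79.1, suppliers receive £65.6, q = 215.8. (Wedge: pb − ps = 13.5.)
Burden on consumers: £8.1; on suppliers: £5.4. (They sum to £13.5.)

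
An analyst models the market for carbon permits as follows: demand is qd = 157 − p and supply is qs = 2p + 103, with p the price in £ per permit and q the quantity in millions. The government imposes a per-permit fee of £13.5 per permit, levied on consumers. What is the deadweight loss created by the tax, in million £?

Deadweight loss = £60.75 million.

Without the tax, 157 − p = 2p + 103 gives 3p = 54, so p* = £18 and q* = 139.
With the tax collected from consumers, demand (in seller-price terms) shifts: qd = 157 − (p + 13.5).
New equilibrium: consumers pay £27, sellers receive £13.5, q = 130. (Wedge: pb − ps = 13.5.)
Quantity falls by |ΔQ| = |139 − 130| = 9.
DWL = ½ · t · |ΔQ| = ½ · 13.5 · 9 = £60.75.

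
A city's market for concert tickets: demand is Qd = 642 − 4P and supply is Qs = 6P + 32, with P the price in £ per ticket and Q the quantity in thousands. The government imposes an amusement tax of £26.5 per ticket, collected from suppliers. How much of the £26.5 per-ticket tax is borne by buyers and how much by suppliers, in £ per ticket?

Without the tax, 642 − 4P = 6P + 32 gives 10P = 610, so P* = £61 and Q* = 398.
With the tax collected from suppliers, supply shifts: Qs = 6(P − 26.5) + 32.
New equilibrium: buyers pay £76.9, suppliers receive £50.4, Q = 334.4. (Wedge: Pb − Ps = 26.5.)
Burden on buyers: £15.9; on suppliers: £10.6. (They sum to £26.5.)
The less price-elastic side of the market bears the larger share of a per-unit tax.

Buyers bear £15.9 per ticket; suppliers bear £10.6 per ticket.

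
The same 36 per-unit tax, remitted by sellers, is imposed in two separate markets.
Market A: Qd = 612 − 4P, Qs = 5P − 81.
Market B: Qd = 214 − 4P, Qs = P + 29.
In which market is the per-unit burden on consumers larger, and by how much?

Market A: pre-tax P* = 77, Q* = 304; post-tax Q = 224; per-unit burden on consumers = 20.
Market B: pre-tax P* = 37, Q* = 66; post-tax Q = 37.2; per-unit burden on consumers = 7.2.
Difference: 20 vs 7.2 → market A is larger by 12.8.

Market A, by 12.8.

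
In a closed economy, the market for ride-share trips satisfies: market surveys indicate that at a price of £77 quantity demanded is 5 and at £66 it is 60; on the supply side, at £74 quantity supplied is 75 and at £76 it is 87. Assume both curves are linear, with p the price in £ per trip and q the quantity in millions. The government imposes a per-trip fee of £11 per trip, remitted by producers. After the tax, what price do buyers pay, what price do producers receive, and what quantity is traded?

Demand slope: (60 − 5)/(66 − 77) = -5, so qd = 390 − 5p.
Supply slope: (87 − 75)/(76 − 74) = 6, so qs = 6p − 369.
Before the tax: set 390 − 5p = 6p − 369 → p* = £69, q* = 45.
With the tax collected from producers, supply shifts: qs = 6(p − 11) − 369.
Solving gives q = 15 with buyers paying £75 and producers receiving £64 (the £11 wedge).

Buyers pay £75; producers receive £64; quantity = 15.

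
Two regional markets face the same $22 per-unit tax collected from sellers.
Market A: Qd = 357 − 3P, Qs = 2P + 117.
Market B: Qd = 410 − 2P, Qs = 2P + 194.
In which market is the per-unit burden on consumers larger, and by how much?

Market B, by $2.2.

Market A: pre-tax P* = $48, Q* = 213; post-tax Q = 186.6; per-unit burden on consumers = $8.8.
Market B: pre-tax P* = $54, Q* = 302; post-tax Q = 280; per-unit burden on consumers = $11.
Difference: $8.8 vs $11 → market B is larger by $2.2.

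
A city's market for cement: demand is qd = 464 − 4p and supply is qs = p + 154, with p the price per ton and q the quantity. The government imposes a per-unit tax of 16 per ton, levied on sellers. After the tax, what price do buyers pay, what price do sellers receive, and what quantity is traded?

Buyers pay 65.2; sellers receive 49.2; quantity = 203.2.

Before the tax: set 464 − 4p = p + 154 → p* = 62, q* = 216.
With the tax collected from sellers, supply shifts: qs = (p − 16) + 154.
Solving gives q = 203.2 with buyers paying 65.2 and sellers receiving 49.2 (the 16 wedge).
The less price-elastic side of the market bears the larger share of a per-unit tax.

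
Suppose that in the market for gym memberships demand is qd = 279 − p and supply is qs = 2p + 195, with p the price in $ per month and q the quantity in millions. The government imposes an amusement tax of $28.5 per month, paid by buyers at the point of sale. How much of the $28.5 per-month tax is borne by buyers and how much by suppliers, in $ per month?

Before the tax: set 279 − p = 2p + 195 → p* = $28, q* = 251.
With the tax collected from buyers, demand (in seller-price terms) shifts: qd = 279 − (p + 28.5).
Solving gives q = 232 with buyers paying $47 and suppliers receiving $18.5 (the $28.5 wedge).
Burden on buyers: $19; on suppliers: $9.5. (They sum to $28.5.)

Buyers bear $19 per month; suppliers bear $9.5 per month.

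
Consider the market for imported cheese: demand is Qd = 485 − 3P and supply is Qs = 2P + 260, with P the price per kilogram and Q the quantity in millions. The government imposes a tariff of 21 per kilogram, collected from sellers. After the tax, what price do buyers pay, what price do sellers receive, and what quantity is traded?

Buyers pay 53.4; sellers receive 32.4; quantity = 324.8.

Without the tax, 485 − 3P = 2P + 260 gives 5P = 225, so P* = 45 and Q* = 350.
With the tax collected from sellers, supply shifts: Qs = 2(P − 21) + 260.
New equilibrium: buyers pay 53.4, sellers receive 32.4, Q = 324.8. (Wedge: Pb − Ps = 21.)
The less price-elastic side of the market bears the larger share of a per-unit tax.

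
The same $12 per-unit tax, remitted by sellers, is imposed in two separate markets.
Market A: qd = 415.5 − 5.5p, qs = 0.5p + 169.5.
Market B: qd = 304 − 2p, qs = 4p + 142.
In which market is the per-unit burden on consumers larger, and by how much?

Market B, by $7.

Market A: pre-tax p* = $41, q* = 190; post-tax q = 184.5; per-unit burden on consumers = $1.
Market B: pre-tax p* = $27, q* = 250; post-tax q = 234; per-unit burden on consumers = $8.
Difference: $1 vs $8 → market B is larger by $7.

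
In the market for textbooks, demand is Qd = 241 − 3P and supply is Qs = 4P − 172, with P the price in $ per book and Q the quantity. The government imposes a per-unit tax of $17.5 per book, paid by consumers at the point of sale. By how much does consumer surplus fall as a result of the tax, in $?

Without the tax, 241 − 3P = 4P − 172 gives 7P = 413, so P* = $59 and Q* = 64.
With the tax collected from consumers, demand (in seller-price terms) shifts: Qd = 241 − 3(P + 17.5).
Solving gives Q = 34 with consumers paying $69 and producers receiving $51.5 (the $17.5 wedge).
ΔCS is the trapezoid between Q = 34 and Q = 64 of height $10: ½ · (64 + 34) · 10 = $490.

Consumer surplus falls by $490.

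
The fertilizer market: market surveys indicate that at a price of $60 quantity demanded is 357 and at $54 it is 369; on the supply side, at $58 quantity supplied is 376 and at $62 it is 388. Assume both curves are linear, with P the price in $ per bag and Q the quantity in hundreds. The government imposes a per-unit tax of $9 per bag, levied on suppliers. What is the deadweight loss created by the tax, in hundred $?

Deadweight loss = $48.6 hundred.

Demand slope: (369 − 357)/(54 − 60) = -2, so Qd = 477 − 2P.
Supply slope: (388 − 376)/(62 − 58) = 3, so Qs = 3P + 202.
Before the tax: set 477 − 2P = 3P + 202 → P* = $55, Q* = 367.
With the tax collected from suppliers, supply shifts: Qs = 3(P − 9) + 202.
Solving gives Q = 356.2 with consumers paying $60.4 and suppliers receiving $51.4 (the $9 wedge).
Quantity falls by |ΔQ| = |367 − 356.2| = 10.8.
DWL = ½ · t · |ΔQ| = ½ · 9 · 10.8 = $48.6.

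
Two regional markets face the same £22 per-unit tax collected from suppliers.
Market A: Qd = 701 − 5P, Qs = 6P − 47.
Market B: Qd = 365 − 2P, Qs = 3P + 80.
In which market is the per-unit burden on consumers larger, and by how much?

Market A: pre-tax P* = £68, Q* = 361; post-tax Q = 301; per-unit burden on consumers = £12.
Market B: pre-tax P* = £57, Q* = 251; post-tax Q = 224.6; per-unit burden on consumers = £13.2.
Difference: £12 vs £13.2 → market B is larger by £1.2.

Market B, by £1.2.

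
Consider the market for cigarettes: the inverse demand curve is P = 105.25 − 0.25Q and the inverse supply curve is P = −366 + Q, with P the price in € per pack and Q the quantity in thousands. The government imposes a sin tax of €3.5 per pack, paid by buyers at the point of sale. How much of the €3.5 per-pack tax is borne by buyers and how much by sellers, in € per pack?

Buyers bear €0.7 per pack; sellers bear €2.8 per pack.

Rewrite in direct form: Qd = 421 − 4P and Qs = P + 366.
Without the tax, 421 − 4P = P + 366 gives 5P = 55, so P* = €11 and Q* = 377.
With the tax collected from buyers, demand (in seller-price terms) shifts: Qd = 421 − 4(P + 3.5).
New equilibrium: buyers pay €11.7, sellers receive €8.2, Q = 374.2. (Wedge: Pb − Ps = 3.5.)
Burden on buyers: €0.7; on sellers: €2.8. (They sum to €3.5.)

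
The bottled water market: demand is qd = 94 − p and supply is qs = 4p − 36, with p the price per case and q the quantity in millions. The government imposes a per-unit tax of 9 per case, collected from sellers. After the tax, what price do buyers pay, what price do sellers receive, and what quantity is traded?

Before the tax: set 94 − p = 4p − 36 → p* = 26, q* = 68.
With the tax collected from sellers, supply shifts: qs = 4(p − 9) − 36.
New equilibrium: buyers pay 33.2, sellers receive 24.2, q = 60.8. (Wedge: pb − ps = 9.)
The less price-elastic side of the market bears the larger share of a per-unit tax.

Buyers pay 33.2; sellers receive 24.2; quantity = 60.8.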